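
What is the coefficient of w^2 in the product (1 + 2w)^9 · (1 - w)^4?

78

Coefficient of w^2 = Σ_{j} C(9,j)·2^j·C(4,2-j)·(-1)^(2-j) for j from 0 to 2.
= 6 + (-72) + 144 = 78.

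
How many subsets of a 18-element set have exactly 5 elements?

8568

Choose the 5 positions: C(18,5) = 8568.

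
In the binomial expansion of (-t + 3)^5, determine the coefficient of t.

-405

The general term is C(5,j)·(-t)^j·(3)^(5-j); the t^1 term has j = 1.
C(5,1) = 5.
Coefficient = C(5,1) · (-1)^1 · 3^4 = 5 · (-1) · 81 = -405.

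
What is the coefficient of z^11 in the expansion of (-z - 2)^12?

24

The general term is C(12,j)·(-z)^j·(-2)^(12-j); the z^11 term has j = 11.
C(12,11) = 12.
Coefficient = C(12,11) · (-1)^11 · (-2)^1 = 12 · (-1) · (-2) = 24.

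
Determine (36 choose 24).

1251677700

C(36,24) = C(36,12) by symmetry.
C(36,12) = (36·35·34·33·32·31·30·29·28·27·26·25) / 12! = 599555620984320000 / 479001600 = 1251677700.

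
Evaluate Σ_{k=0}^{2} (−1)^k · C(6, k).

The partial alternating sum Σ_{k=0}^{2} (−1)^k C(6,k) = (−1)^2 C(5,2) = 10.

10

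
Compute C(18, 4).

C(18,4) = (18·17·16·15) / 4! = 73440 / 24 = 3060.

3060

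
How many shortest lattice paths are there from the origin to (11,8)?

Each path is a sequence of 19 steps with 11 rights: C(19,11) = 75582.

75582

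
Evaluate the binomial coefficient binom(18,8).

43758

C(18,8) = (18·17·16·15·14·13·12·11) / 8! = 1764322560 / 40320 = 43758.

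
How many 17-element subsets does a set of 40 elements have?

88732378800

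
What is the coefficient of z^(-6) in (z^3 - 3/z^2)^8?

20412

General term: C(8,j)·(z^3)^j·(-3/z^2)^(8-j), with z-exponent 3j − 2(8−j) = 5j − 16.
Set 5j − 16 = -6: j = 2.
C(8,2) = 28; 1^2 = 1; (-3)^6 = 729.
Coefficient = 28 · 1 · 729 = 20412.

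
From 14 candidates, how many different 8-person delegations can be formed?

3003

This is C(14,8) = 3003.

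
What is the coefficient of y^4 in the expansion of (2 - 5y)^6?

37500

The general term is C(6,j)·(2)^j·(-5y)^(6-j); the y^4 term has j = 2.
C(6,2) = 15.
Coefficient = C(6,2) · 2^2 · (-5)^4 = 15 · 4 · 625 = 37500.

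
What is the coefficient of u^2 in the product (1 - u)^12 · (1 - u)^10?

231

(1 - u)^12(1 - u)^10 = (1 - u)^22, so the coefficient of u^2 is C(22,2)·(-1)^2 = 231·1 = 231.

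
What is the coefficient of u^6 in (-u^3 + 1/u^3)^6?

General term: C(6,j)·(-u^3)^j·(1/u^3)^(6-j), with u-exponent 3j − 3(6−j) = 6j − 18.
Set 6j − 18 = 6: j = 4.
C(6,4) = 15; (-1)^4 = 1; 1^2 = 1.
Coefficient = 15 · 1 · 1 = 15.

15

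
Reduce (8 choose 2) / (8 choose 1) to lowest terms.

7/2

C(n,k+1)/C(n,k) = (n−k)/(k+1) = (8−1)/(1+1) = 7/2.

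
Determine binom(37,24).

3562467300

C(37,24) = C(37,13) by symmetry.
C(37,13) = (37·36·35·34·33·32·31·30·29·28·27·26·25) / 13! = 22183557976419840000 / 6227020800 = 3562467300.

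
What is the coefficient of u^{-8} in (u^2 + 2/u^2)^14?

1025024

General term: C(14,j)·(u^2)^j·(2/u^2)^(14-j), with u-exponent 2j − 2(14−j) = 4j − 28.
Set 4j − 28 = -8: j = 5.
C(14,5) = 2002; 1^5 = 1; 2^9 = 512.
Coefficient = 2002 · 1 · 512 = 1025024.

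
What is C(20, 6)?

C(20,6) = (20·19·18·17·16·15) / 6! = 27907200 / 720 = 38760.

38760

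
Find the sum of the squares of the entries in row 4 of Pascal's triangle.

70

By Vandermonde's identity, Σ C(4,i)² = C(8,4) = 70.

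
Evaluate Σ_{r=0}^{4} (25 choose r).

1 + 25 + 300 + 2300 + 12650 = 15276.

15276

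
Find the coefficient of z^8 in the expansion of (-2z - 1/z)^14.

745472

General term: C(14,j)·(-2z)^j·(-1/z)^(14-j), with z-exponent 1j − 1(14−j) = 2j − 14.
Set 2j − 14 = 8: j = 11.
C(14,11) = 364; (-2)^11 = -2048; (-1)^3 = -1.
Coefficient = 364 · (-2048) · (-1) = 745472.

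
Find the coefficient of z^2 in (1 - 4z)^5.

The general term is C(5,j)·(1)^j·(-4z)^(5-j); the z^2 term has j = 3.
C(5,3) = 10.
Coefficient = C(5,3) · (-4)^2 = 10 · 16 = 160.

160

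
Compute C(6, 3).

20

C(6,3) = (6·5·4) / 3! = 120 / 6 = 20.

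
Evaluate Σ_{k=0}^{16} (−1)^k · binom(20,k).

969

The partial alternating sum Σ_{k=0}^{16} (−1)^k C(20,k) = (−1)^16 C(19,16) = 969.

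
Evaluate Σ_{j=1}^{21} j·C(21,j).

22020096

Since j·C(21,j) = 21·C(20,j−1), the sum is 21·2^20 = 21·1048576 = 22020096.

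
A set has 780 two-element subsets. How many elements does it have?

n(n−1)/2 = 780 ⇒ n(n−1) = 1560. Since 40·39 = 1560, n = 40.

40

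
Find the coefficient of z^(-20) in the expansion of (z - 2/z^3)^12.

126720

General term: C(12,j)·(z)^j·(-2/z^3)^(12-j), with z-exponent 1j − 3(12−j) = 4j − 36.
Set 4j − 36 = -20: j = 4.
C(12,4) = 495; 1^4 = 1; (-2)^8 = 256.
Coefficient = 495 · 1 · 256 = 126720.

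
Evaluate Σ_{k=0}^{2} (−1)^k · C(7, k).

The partial alternating sum Σ_{k=0}^{2} (−1)^k C(7,k) = (−1)^2 C(6,2) = 15.

15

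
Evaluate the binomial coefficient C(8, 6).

C(8,6) = C(8,2) by symmetry.
C(8,2) = (8·7) / 2! = 56 / 2 = 28.

28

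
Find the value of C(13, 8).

1287

C(13,8) = C(13,5) by symmetry.
C(13,5) = (13·12·11·10·9) / 5! = 154440 / 120 = 1287.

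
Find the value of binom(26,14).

C(26,14) = C(26,12) by symmetry.
C(26,12) = (26·25·24·23·22·21·20·19·18·17·16·15) / 12! = 4626053752320000 / 479001600 = 9657700.

9657700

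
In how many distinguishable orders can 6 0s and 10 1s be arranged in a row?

8008

Choose positions for the 0s: C(16,6) = 8008.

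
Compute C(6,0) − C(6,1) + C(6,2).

The partial alternating sum Σ_{k=0}^{2} (−1)^k C(6,k) = (−1)^2 C(5,2) = 10.

10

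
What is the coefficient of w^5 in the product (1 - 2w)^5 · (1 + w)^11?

210

Coefficient of w^5 = Σ_{j} C(5,j)·(-2)^j·C(11,5-j)·1^(5-j) for j from 0 to 5.
= 462 + (-3300) + 6600 + (-4400) + 880 + (-32) = 210.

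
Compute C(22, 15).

170544

C(22,15) = C(22,7) by symmetry.
C(22,7) = (22·21·20·19·18·17·16) / 7! = 859541760 / 5040 = 170544.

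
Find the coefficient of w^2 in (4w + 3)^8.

326592

The general term is C(8,j)·(4w)^j·(3)^(8-j); the w^2 term has j = 2.
C(8,2) = 28.
Coefficient = C(8,2) · 4^2 · 3^6 = 28 · 16 · 729 = 326592.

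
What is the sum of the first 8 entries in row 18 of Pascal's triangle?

1 + 18 + 153 + 816 + 3060 + 8568 + 18564 + 31824 = 63004.

63004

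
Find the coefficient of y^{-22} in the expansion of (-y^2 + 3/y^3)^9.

-59049

General term: C(9,j)·(-y^2)^j·(3/y^3)^(9-j), with y-exponent 2j − 3(9−j) = 5j − 27.
Set 5j − 27 = -22: j = 1.
C(9,1) = 9; (-1)^1 = -1; 3^8 = 6561.
Coefficient = 9 · (-1) · 6561 = -59049.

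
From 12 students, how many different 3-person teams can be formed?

220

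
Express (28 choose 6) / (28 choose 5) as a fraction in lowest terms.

23/6

C(n,k+1)/C(n,k) = (n−k)/(k+1) = (28−5)/(5+1) = 23/6.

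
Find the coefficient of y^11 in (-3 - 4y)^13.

-2944401408

The general term is C(13,j)·(-3)^j·(-4y)^(13-j); the y^11 term has j = 2.
C(13,2) = 78.
Coefficient = C(13,2) · (-3)^2 · (-4)^11 = 78 · 9 · (-4194304) = -2944401408.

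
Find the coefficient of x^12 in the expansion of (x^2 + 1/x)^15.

5005

General term: C(15,j)·(x^2)^j·(1/x)^(15-j), with x-exponent 2j − 1(15−j) = 3j − 15.
Set 3j − 15 = 12: j = 9.
C(15,9) = 5005; 1^9 = 1; 1^6 = 1.
Coefficient = 5005 · 1 · 1 = 5005.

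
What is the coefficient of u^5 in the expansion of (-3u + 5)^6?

The general term is C(6,j)·(-3u)^j·(5)^(6-j); the u^5 term has j = 5.
C(6,5) = 6.
Coefficient = C(6,5) · (-3)^5 · 5^1 = 6 · (-243) · 5 = -7290.

-7290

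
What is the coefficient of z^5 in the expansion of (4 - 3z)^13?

The general term is C(13,j)·(4)^j·(-3z)^(13-j); the z^5 term has j = 8.
C(13,8) = 1287.
Coefficient = C(13,8) · 4^8 · (-3)^5 = 1287 · 65536 · (-243) = -20495794176.

-20495794176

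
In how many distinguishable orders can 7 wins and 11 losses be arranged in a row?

31824

Choose positions for the wins: C(18,7) = 31824.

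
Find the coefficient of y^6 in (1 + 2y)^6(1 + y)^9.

Coefficient of y^6 = Σ_{j} C(6,j)·2^j·C(9,6-j)·1^(6-j) for j from 0 to 6.
= 84 + 1512 + 7560 + 13440 + 8640 + 1728 + 64 = 33028.

33028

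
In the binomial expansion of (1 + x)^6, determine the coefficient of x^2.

The general term is C(6,j)·(1)^j·(x)^(6-j); the x^2 term has j = 4.
C(6,4) = 15.
Coefficient = C(6,4) = 15.

15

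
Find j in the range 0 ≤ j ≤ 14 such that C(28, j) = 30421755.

12

C(28,j) increases on 0 ≤ j ≤ 14. C(28,11) = 21474180 and C(28,12) = 30421755, so j = 12.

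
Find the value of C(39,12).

3910797436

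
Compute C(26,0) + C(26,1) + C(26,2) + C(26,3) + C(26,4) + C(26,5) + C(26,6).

1 + 26 + 325 + 2600 + 14950 + 65780 + 230230 = 313912.

313912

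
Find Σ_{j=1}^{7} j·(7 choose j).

Since j·C(7,j) = 7·C(6,j−1), the sum is 7·2^6 = 7·64 = 448.

448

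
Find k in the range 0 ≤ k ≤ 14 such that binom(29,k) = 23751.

C(29,k) increases on 0 ≤ k ≤ 14. C(29,3) = 3654 and C(29,4) = 23751, so k = 4.

4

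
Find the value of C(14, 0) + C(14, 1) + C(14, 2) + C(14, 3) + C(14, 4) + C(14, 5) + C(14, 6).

1 + 14 + 91 + 364 + 1001 + 2002 + 3003 = 6476.

6476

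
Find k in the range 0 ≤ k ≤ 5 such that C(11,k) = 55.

C(11,k) increases on 0 ≤ k ≤ 5. C(11,1) = 11 and C(11,2) = 55, so k = 2.

2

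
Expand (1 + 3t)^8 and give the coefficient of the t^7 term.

The general term is C(8,j)·(1)^j·(3t)^(8-j); the t^7 term has j = 1.
C(8,1) = 8.
Coefficient = C(8,1) · 3^7 = 8 · 2187 = 17496.

17496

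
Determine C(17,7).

C(17,7) = (17·16·15·14·13·12·11) / 7! = 98017920 / 5040 = 19448.

19448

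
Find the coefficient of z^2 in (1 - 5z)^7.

525

The general term is C(7,j)·(1)^j·(-5z)^(7-j); the z^2 term has j = 5.
C(7,5) = 21.
Coefficient = C(7,5) · (-5)^2 = 21 · 25 = 525.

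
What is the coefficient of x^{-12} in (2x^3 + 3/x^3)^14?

General term: C(14,j)·(2x^3)^j·(3/x^3)^(14-j), with x-exponent 3j − 3(14−j) = 6j − 42.
Set 6j − 42 = -12: j = 5.
C(14,5) = 2002; 2^5 = 32; 3^9 = 19683.
Coefficient = 2002 · 32 · 19683 = 1260971712.

1260971712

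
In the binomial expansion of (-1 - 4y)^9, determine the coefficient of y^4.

-32256

The general term is C(9,j)·(-1)^j·(-4y)^(9-j); the y^4 term has j = 5.
C(9,5) = 126.
Coefficient = C(9,5) · (-1)^5 · (-4)^4 = 126 · (-1) · 256 = -32256.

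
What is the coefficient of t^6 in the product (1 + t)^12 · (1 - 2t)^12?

Coefficient of t^6 = Σ_{j} C(12,j)·1^j·C(12,6-j)·(-2)^(6-j) for j from 0 to 6.
= 59136 + (-304128) + 522720 + (-387200) + 130680 + (-19008) + 924 = 3124.

3124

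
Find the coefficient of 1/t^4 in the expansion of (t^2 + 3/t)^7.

General term: C(7,j)·(t^2)^j·(3/t)^(7-j), with t-exponent 2j − 1(7−j) = 3j − 7.
Set 3j − 7 = -4: j = 1.
C(7,1) = 7; 1^1 = 1; 3^6 = 729.
Coefficient = 7 · 1 · 729 = 5103.

5103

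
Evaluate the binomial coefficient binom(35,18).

C(35,18) = C(35,17) by symmetry.
C(35,17) = (35·34·33·32·31·30·29·28·27·26·25·24·23·22·21·20·19) / 17! = 1613955767240110694400000 / 355687428096000 = 4537567650.

4537567650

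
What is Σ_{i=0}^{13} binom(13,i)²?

10400600

By Vandermonde's identity, Σ C(13,i)² = C(26,13) = 10400600.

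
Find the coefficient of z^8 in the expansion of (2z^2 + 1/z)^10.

13440

General term: C(10,j)·(2z^2)^j·(1/z)^(10-j), with z-exponent 2j − 1(10−j) = 3j − 10.
Set 3j − 10 = 8: j = 6.
C(10,6) = 210; 2^6 = 64; 1^4 = 1.
Coefficient = 210 · 64 · 1 = 13440.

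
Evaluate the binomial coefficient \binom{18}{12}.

C(18,12) = C(18,6) by symmetry.
C(18,6) = (18·17·16·15·14·13) / 6! = 13366080 / 720 = 18564.

18564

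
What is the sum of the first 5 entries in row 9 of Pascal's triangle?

1 + 9 + 36 + 84 + 126 = 256.

256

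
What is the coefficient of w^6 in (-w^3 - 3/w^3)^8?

1512

General term: C(8,j)·(-w^3)^j·(-3/w^3)^(8-j), with w-exponent 3j − 3(8−j) = 6j − 24.
Set 6j − 24 = 6: j = 5.
C(8,5) = 56; (-1)^5 = -1; (-3)^3 = -27.
Coefficient = 56 · (-1) · (-27) = 1512.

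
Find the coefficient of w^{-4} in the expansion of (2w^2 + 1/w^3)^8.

1120

General term: C(8,j)·(2w^2)^j·(1/w^3)^(8-j), with w-exponent 2j − 3(8−j) = 5j − 24.
Set 5j − 24 = -4: j = 4.
C(8,4) = 70; 2^4 = 16; 1^4 = 1.
Coefficient = 70 · 16 · 1 = 1120.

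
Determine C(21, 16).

20349

C(21,16) = C(21,5) by symmetry.
C(21,5) = (21·20·19·18·17) / 5! = 2441880 / 120 = 20349.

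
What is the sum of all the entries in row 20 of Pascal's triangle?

1048576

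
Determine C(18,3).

C(18,3) = (18·17·16) / 3! = 4896 / 6 = 816.

816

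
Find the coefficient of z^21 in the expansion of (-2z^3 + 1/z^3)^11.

General term: C(11,j)·(-2z^3)^j·(1/z^3)^(11-j), with z-exponent 3j − 3(11−j) = 6j − 33.
Set 6j − 33 = 21: j = 9.
C(11,9) = 55; (-2)^9 = -512; 1^2 = 1.
Coefficient = 55 · (-512) · 1 = -28160.

-28160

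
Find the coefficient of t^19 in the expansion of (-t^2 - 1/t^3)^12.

General term: C(12,j)·(-t^2)^j·(-1/t^3)^(12-j), with t-exponent 2j − 3(12−j) = 5j − 36.
Set 5j − 36 = 19: j = 11.
C(12,11) = 12; (-1)^11 = -1; (-1)^1 = -1.
Coefficient = 12 · (-1) · (-1) = 12.

12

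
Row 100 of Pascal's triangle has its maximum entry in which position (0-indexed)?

50

C(100,m) is maximized at m = 100/2 = 50.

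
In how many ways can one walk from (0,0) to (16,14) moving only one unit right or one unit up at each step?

145422675

Each path is a sequence of 30 steps with 16 rights: C(30,16) = 145422675.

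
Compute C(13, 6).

1716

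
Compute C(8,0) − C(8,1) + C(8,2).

21

The partial alternating sum Σ_{k=0}^{2} (−1)^k C(8,k) = (−1)^2 C(7,2) = 21.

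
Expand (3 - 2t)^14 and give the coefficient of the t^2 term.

193444524

The general term is C(14,j)·(3)^j·(-2t)^(14-j); the t^2 term has j = 12.
C(14,12) = 91.
Coefficient = C(14,12) · 3^12 · (-2)^2 = 91 · 531441 · 4 = 193444524.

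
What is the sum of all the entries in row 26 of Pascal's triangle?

67108864

The entries of row 26 sum to 2^26 = 67108864.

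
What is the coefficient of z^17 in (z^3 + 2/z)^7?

14

General term: C(7,j)·(z^3)^j·(2/z)^(7-j), with z-exponent 3j − 1(7−j) = 4j − 7.
Set 4j − 7 = 17: j = 6.
C(7,6) = 7; 1^6 = 1; 2^1 = 2.
Coefficient = 7 · 1 · 2 = 14.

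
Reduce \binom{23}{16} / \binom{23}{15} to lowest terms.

C(n,k+1)/C(n,k) = (n−k)/(k+1) = (23−15)/(15+1) = 8/16 = 1/2.

1/2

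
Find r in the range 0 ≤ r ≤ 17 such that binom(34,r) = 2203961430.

C(34,r) increases on 0 ≤ r ≤ 17. C(34,15) = 1855967520 and C(34,16) = 2203961430, so r = 16.

16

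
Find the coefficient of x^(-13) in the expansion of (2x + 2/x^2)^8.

General term: C(8,j)·(2x)^j·(2/x^2)^(8-j), with x-exponent 1j − 2(8−j) = 3j − 16.
Set 3j − 16 = -13: j = 1.
C(8,1) = 8; 2^1 = 2; 2^7 = 128.
Coefficient = 8 · 2 · 128 = 2048.

2048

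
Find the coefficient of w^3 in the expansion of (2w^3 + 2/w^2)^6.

General term: C(6,j)·(2w^3)^j·(2/w^2)^(6-j), with w-exponent 3j − 2(6−j) = 5j − 12.
Set 5j − 12 = 3: j = 3.
C(6,3) = 20; 2^3 = 8; 2^3 = 8.
Coefficient = 20 · 8 · 8 = 1280.

1280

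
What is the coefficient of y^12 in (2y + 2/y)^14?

229376

General term: C(14,j)·(2y)^j·(2/y)^(14-j), with y-exponent 1j − 1(14−j) = 2j − 14.
Set 2j − 14 = 12: j = 13.
C(14,13) = 14; 2^13 = 8192; 2^1 = 2.
Coefficient = 14 · 8192 · 2 = 229376.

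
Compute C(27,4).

C(27,4) = (27·26·25·24) / 4! = 421200 / 24 = 17550.

17550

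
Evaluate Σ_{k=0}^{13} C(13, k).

8192

Setting x = 1 in (1+x)^13 gives Σ C(13,k) = 2^13 = 8192.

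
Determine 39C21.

C(39,21) = C(39,18) by symmetry.
C(39,18) = (39·38·37·36·35·34·33·32·31·30·29·28·27·26·25·24·23·22) / 18! = 399246543793282239774720000 / 6402373705728000 = 62359143990.

62359143990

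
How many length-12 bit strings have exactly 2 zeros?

Choose the 2 positions: C(12,2) = 66.

66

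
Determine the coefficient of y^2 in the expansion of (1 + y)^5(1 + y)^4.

36

(1 + y)^5(1 + y)^4 = (1 + y)^9, so the coefficient of y^2 is C(9,2)·1^2 = 36·1 = 36.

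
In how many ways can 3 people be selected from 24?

This is C(24,3) = 2024.

2024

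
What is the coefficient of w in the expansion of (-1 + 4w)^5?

The general term is C(5,j)·(-1)^j·(4w)^(5-j); the w^1 term has j = 4.
C(5,4) = 5.
Coefficient = C(5,4) · 4^1 = 5 · 4 = 20.

20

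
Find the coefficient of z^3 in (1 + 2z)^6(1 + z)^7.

867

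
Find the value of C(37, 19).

C(37,19) = C(37,18) by symmetry.
C(37,18) = (37·36·35·34·33·32·31·30·29·28·27·26·25·24·23·22·21·20) / 18! = 113146793787569865523200000 / 6402373705728000 = 17672631900.

17672631900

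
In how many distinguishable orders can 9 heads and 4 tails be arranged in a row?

Choose positions for the heads: C(13,9) = 715.

715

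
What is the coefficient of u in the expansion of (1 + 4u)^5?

20

The general term is C(5,j)·(1)^j·(4u)^(5-j); the u^1 term has j = 4.
C(5,4) = 5.
Coefficient = C(5,4) · 4^1 = 5 · 4 = 20.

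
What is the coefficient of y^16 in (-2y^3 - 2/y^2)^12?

2027520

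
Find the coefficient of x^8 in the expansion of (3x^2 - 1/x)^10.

General term: C(10,j)·(3x^2)^j·(-1/x)^(10-j), with x-exponent 2j − 1(10−j) = 3j − 10.
Set 3j − 10 = 8: j = 6.
C(10,6) = 210; 3^6 = 729; (-1)^4 = 1.
Coefficient = 210 · 729 · 1 = 153090.

153090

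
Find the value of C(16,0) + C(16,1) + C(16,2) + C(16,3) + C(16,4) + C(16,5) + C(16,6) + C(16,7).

1 + 16 + 120 + 560 + 1820 + 4368 + 8008 + 11440 = 26333.

26333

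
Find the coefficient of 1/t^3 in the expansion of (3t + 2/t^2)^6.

4320

General term: C(6,j)·(3t)^j·(2/t^2)^(6-j), with t-exponent 1j − 2(6−j) = 3j − 12.
Set 3j − 12 = -3: j = 3.
C(6,3) = 20; 3^3 = 27; 2^3 = 8.
Coefficient = 20 · 27 · 8 = 4320.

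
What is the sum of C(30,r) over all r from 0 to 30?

1073741824

Setting x = 1 in (1+x)^30 gives Σ C(30,r) = 2^30 = 1073741824.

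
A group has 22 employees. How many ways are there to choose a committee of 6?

74613

This is C(22,6) = 74613.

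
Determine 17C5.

6188

C(17,5) = (17·16·15·14·13) / 5! = 742560 / 120 = 6188.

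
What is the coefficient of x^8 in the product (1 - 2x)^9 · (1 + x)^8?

Coefficient of x^8 = Σ_{j} C(9,j)·(-2)^j·C(8,8-j)·1^(8-j) for j from 0 to 8.
= 1 + (-144) + 4032 + (-37632) + 141120 + (-225792) + 150528 + (-36864) + 2304 = -2447.

-2447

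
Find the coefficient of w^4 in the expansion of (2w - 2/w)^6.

-384

General term: C(6,j)·(2w)^j·(-2/w)^(6-j), with w-exponent 1j − 1(6−j) = 2j − 6.
Set 2j − 6 = 4: j = 5.
C(6,5) = 6; 2^5 = 32; (-2)^1 = -2.
Coefficient = 6 · 32 · (-2) = -384.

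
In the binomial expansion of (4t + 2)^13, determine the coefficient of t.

212992

The general term is C(13,j)·(4t)^j·(2)^(13-j); the t^1 term has j = 1.
C(13,1) = 13.
Coefficient = C(13,1) · 4^1 · 2^12 = 13 · 4 · 4096 = 212992.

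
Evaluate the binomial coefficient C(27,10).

8436285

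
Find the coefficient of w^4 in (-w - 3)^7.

-945

The general term is C(7,j)·(-w)^j·(-3)^(7-j); the w^4 term has j = 4.
C(7,4) = 35.
Coefficient = C(7,4) · (-3)^3 = 35 · (-27) = -945.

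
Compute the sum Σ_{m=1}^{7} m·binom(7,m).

Differentiating (1+x)^7 and setting x=1: Σ m·C(7,m) = 7·2^6 = 448.

448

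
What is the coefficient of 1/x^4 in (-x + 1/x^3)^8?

-56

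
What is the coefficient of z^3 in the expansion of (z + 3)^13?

16888014

The general term is C(13,j)·(z)^j·(3)^(13-j); the z^3 term has j = 3.
C(13,3) = 286.
Coefficient = C(13,3) · 3^10 = 286 · 59049 = 16888014.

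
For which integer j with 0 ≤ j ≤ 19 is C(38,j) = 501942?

C(38,j) increases on 0 ≤ j ≤ 19. C(38,4) = 73815 and C(38,5) = 501942, so j = 5.

5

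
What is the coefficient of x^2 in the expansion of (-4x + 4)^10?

47185920

The general term is C(10,j)·(-4x)^j·(4)^(10-j); the x^2 term has j = 2.
C(10,2) = 45.
Coefficient = C(10,2) · (-4)^2 · 4^8 = 45 · 16 · 65536 = 47185920.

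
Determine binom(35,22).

C(35,22) = C(35,13) by symmetry.
C(35,13) = (35·34·33·32·31·30·29·28·27·26·25·24·23) / 13! = 9193186188426240000 / 6227020800 = 1476337800.

1476337800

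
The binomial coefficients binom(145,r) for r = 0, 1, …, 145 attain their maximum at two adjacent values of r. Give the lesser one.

For odd n = 145, C(145,r) peaks at r = (n−1)/2 and (n+1)/2; the lesser is 72.

72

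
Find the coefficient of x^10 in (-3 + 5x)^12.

5800781250

The general term is C(12,j)·(-3)^j·(5x)^(12-j); the x^10 term has j = 2.
C(12,2) = 66.
Coefficient = C(12,2) · (-3)^2 · 5^10 = 66 · 9 · 9765625 = 5800781250.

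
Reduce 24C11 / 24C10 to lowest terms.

14/11

C(n,k+1)/C(n,k) = (n−k)/(k+1) = (24−10)/(10+1) = 14/11.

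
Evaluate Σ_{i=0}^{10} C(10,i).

Setting x = 1 in (1+x)^10 gives Σ C(10,i) = 2^10 = 1024.

1024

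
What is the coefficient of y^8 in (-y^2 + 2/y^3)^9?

General term: C(9,j)·(-y^2)^j·(2/y^3)^(9-j), with y-exponent 2j − 3(9−j) = 5j − 27.
Set 5j − 27 = 8: j = 7.
C(9,7) = 36; (-1)^7 = -1; 2^2 = 4.
Coefficient = 36 · (-1) · 4 = -144.

-144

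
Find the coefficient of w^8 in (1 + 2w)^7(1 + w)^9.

Coefficient of w^8 = Σ_{j} C(7,j)·2^j·C(9,8-j)·1^(8-j) for j from 0 to 7.
= 9 + 504 + 7056 + 35280 + 70560 + 56448 + 16128 + 1152 = 187137.

187137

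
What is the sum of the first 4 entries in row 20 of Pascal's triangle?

1 + 20 + 190 + 1140 = 1351.

1351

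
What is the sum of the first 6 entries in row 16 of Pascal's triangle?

1 + 16 + 120 + 560 + 1820 + 4368 = 6885.

6885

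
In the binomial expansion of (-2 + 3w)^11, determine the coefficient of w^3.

1140480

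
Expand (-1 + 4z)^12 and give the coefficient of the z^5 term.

The general term is C(12,j)·(-1)^j·(4z)^(12-j); the z^5 term has j = 7.
C(12,7) = 792.
Coefficient = C(12,7) · (-1)^7 · 4^5 = 792 · (-1) · 1024 = -811008.

-811008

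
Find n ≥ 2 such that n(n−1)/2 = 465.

n(n−1)/2 = 465 ⇒ n(n−1) = 930. Since 31·30 = 930, n = 31.

31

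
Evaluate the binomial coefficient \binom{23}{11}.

C(23,11) = (23·22·21·20·19·18·17·16·15·14·13) / 11! = 53970627110400 / 39916800 = 1352078.

1352078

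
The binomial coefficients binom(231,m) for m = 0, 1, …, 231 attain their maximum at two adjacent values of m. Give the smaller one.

115

For odd n = 231, C(231,m) peaks at m = (n−1)/2 and (n+1)/2; the smaller is 115.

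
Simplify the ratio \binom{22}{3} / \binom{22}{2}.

C(n,k+1)/C(n,k) = (n−k)/(k+1) = (22−2)/(2+1) = 20/3.

20/3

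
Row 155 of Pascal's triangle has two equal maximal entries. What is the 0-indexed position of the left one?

77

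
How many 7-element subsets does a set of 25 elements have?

C(25,7) = (25·24·23·22·21·20·19) / 7! = 2422728000 / 5040 = 480700.

480700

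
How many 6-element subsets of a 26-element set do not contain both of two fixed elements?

219604

All 6-subsets: C(26,6) = 230230. Those containing both fixed elements: C(24,4) = 10626.
230230 − 10626 = 219604.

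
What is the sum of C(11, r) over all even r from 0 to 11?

1024

Half of (1+1)^11 + (1−1)^11 gives the even-index sum: 2^10 = 1024.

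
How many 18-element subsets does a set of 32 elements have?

471435600

C(32,18) = C(32,14) by symmetry.
C(32,14) = (32·31·30·29·28·27·26·25·24·23·22·21·20·19) / 14! = 41098950018846720000 / 87178291200 = 471435600.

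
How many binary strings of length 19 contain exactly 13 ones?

27132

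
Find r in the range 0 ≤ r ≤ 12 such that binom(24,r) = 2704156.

12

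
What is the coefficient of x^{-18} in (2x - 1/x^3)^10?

-960

General term: C(10,j)·(2x)^j·(-1/x^3)^(10-j), with x-exponent 1j − 3(10−j) = 4j − 30.
Set 4j − 30 = -18: j = 3.
C(10,3) = 120; 2^3 = 8; (-1)^7 = -1.
Coefficient = 120 · 8 · (-1) = -960.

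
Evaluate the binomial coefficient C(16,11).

4368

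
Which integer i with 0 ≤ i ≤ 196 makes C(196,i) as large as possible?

C(196,i) is maximized at i = 196/2 = 98.

98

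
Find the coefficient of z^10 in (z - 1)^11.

-11

The general term is C(11,j)·(z)^j·(-1)^(11-j); the z^10 term has j = 10.
C(11,10) = 11.
Coefficient = C(11,10) · (-1)^1 = 11 · (-1) = -11.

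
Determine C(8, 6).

28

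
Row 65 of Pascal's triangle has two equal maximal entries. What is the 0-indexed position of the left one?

For odd n = 65, C(65,r) peaks at r = (n−1)/2 and (n+1)/2; the smaller is 32.

32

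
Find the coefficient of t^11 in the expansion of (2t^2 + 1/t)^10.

General term: C(10,j)·(2t^2)^j·(1/t)^(10-j), with t-exponent 2j − 1(10−j) = 3j − 10.
Set 3j − 10 = 11: j = 7.
C(10,7) = 120; 2^7 = 128; 1^3 = 1.
Coefficient = 120 · 128 · 1 = 15360.

15360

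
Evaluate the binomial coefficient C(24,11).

2496144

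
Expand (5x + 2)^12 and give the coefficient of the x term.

The general term is C(12,j)·(5x)^j·(2)^(12-j); the x^1 term has j = 1.
C(12,1) = 12.
Coefficient = C(12,1) · 5^1 · 2^11 = 12 · 5 · 2048 = 122880.

122880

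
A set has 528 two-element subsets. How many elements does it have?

n(n−1)/2 = 528 ⇒ n(n−1) = 1056. Since 33·32 = 1056, n = 33.

33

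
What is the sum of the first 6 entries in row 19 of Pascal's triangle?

16664

1 + 19 + 171 + 969 + 3876 + 11628 = 16664.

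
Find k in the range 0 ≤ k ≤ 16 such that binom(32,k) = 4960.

3

C(32,k) increases on 0 ≤ k ≤ 16. C(32,2) = 496 and C(32,3) = 4960, so k = 3.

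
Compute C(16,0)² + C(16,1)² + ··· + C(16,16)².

Σ C(16,k)² is the coefficient of x^16 in (1+x)^16(1+x)^16 = (1+x)^32, i.e. C(32,16) = 601080390.

601080390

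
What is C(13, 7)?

C(13,7) = C(13,6) by symmetry.
C(13,6) = (13·12·11·10·9·8) / 6! = 1235520 / 720 = 1716.

1716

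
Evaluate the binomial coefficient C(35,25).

183579396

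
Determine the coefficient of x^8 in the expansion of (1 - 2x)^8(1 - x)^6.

88720

Coefficient of x^8 = Σ_{j} C(8,j)·(-2)^j·C(6,8-j)·(-1)^(8-j) for j from 2 to 8.
= 112 + 2688 + 16800 + 35840 + 26880 + 6144 + 256 = 88720.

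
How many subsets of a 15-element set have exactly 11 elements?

1365

Choose the 11 positions: C(15,11) = 1365.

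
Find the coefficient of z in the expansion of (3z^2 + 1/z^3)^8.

13608

General term: C(8,j)·(3z^2)^j·(1/z^3)^(8-j), with z-exponent 2j − 3(8−j) = 5j − 24.
Set 5j − 24 = 1: j = 5.
C(8,5) = 56; 3^5 = 243; 1^3 = 1.
Coefficient = 56 · 243 · 1 = 13608.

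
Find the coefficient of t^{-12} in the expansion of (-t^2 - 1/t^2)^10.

45

General term: C(10,j)·(-t^2)^j·(-1/t^2)^(10-j), with t-exponent 2j − 2(10−j) = 4j − 20.
Set 4j − 20 = -12: j = 2.
C(10,2) = 45; (-1)^2 = 1; (-1)^8 = 1.
Coefficient = 45 · 1 · 1 = 45.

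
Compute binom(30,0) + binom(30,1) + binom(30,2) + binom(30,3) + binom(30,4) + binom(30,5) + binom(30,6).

768212

1 + 30 + 435 + 4060 + 27405 + 142506 + 593775 = 768212.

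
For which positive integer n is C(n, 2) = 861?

42

n(n−1)/2 = 861 ⇒ n(n−1) = 1722. Since 42·41 = 1722, n = 42.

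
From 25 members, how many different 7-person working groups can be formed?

480700

This is C(25,7) = 480700.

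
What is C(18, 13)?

8568

C(18,13) = C(18,5) by symmetry.
C(18,5) = (18·17·16·15·14) / 5! = 1028160 / 120 = 8568.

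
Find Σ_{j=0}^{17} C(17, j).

131072

The entries of row 17 sum to 2^17 = 131072.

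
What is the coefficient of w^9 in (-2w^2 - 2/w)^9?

-43008

General term: C(9,j)·(-2w^2)^j·(-2/w)^(9-j), with w-exponent 2j − 1(9−j) = 3j − 9.
Set 3j − 9 = 9: j = 6.
C(9,6) = 84; (-2)^6 = 64; (-2)^3 = -8.
Coefficient = 84 · 64 · (-8) = -43008.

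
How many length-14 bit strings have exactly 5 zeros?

Choose the 5 positions: C(14,5) = 2002.

2002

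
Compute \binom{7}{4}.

35

C(7,4) = C(7,3) by symmetry.
C(7,3) = (7·6·5) / 3! = 210 / 6 = 35.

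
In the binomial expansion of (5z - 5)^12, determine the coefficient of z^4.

120849609375

The general term is C(12,j)·(5z)^j·(-5)^(12-j); the z^4 term has j = 4.
C(12,4) = 495.
Coefficient = C(12,4) · 5^4 · (-5)^8 = 495 · 625 · 390625 = 120849609375.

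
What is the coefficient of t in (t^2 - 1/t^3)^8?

-56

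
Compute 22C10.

C(22,10) = (22·21·20·19·18·17·16·15·14·13) / 10! = 2346549004800 / 3628800 = 646646.

646646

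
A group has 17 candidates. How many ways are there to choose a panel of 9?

24310

This is C(17,9) = 24310.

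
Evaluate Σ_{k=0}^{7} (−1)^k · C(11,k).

The partial alternating sum Σ_{k=0}^{7} (−1)^k C(11,k) = (−1)^7 C(10,7) = -120.

-120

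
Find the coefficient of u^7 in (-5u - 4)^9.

-45000000

The general term is C(9,j)·(-5u)^j·(-4)^(9-j); the u^7 term has j = 7.
C(9,7) = 36.
Coefficient = C(9,7) · (-5)^7 · (-4)^2 = 36 · (-78125) · 16 = -45000000.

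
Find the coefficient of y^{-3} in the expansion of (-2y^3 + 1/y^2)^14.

General term: C(14,j)·(-2y^3)^j·(1/y^2)^(14-j), with y-exponent 3j − 2(14−j) = 5j − 28.
Set 5j − 28 = -3: j = 5.
C(14,5) = 2002; (-2)^5 = -32; 1^9 = 1.
Coefficient = 2002 · (-32) · 1 = -64064.

-64064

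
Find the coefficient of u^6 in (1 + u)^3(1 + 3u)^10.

391068

Coefficient of u^6 = Σ_{j} C(3,j)·1^j·C(10,6-j)·3^(6-j) for j from 0 to 3.
= 153090 + 183708 + 51030 + 3240 = 391068.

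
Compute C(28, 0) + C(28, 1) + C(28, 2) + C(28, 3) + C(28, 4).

1 + 28 + 378 + 3276 + 20475 = 24158.

24158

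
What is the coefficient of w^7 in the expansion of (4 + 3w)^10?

The general term is C(10,j)·(4)^j·(3w)^(10-j); the w^7 term has j = 3.
C(10,3) = 120.
Coefficient = C(10,3) · 4^3 · 3^7 = 120 · 64 · 2187 = 16796160.

16796160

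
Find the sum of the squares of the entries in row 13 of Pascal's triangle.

Σ C(13,r)² is the coefficient of x^13 in (1+x)^13(1+x)^13 = (1+x)^26, i.e. C(26,13) = 10400600.

10400600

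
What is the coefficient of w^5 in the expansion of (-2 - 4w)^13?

The general term is C(13,j)·(-2)^j·(-4w)^(13-j); the w^5 term has j = 8.
C(13,8) = 1287.
Coefficient = C(13,8) · (-2)^8 · (-4)^5 = 1287 · 256 · (-1024) = -337379328.

-337379328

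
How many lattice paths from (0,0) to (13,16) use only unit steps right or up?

67863915

Each path is a sequence of 29 steps with 13 rights: C(29,13) = 67863915.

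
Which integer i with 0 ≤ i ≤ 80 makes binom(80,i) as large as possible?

40

C(80,i) is maximized at i = 80/2 = 40.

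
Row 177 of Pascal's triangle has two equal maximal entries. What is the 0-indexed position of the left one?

88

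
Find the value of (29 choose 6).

475020

C(29,6) = (29·28·27·26·25·24) / 6! = 342014400 / 720 = 475020.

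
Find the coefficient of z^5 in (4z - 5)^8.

The general term is C(8,j)·(4z)^j·(-5)^(8-j); the z^5 term has j = 5.
C(8,5) = 56.
Coefficient = C(8,5) · 4^5 · (-5)^3 = 56 · 1024 · (-125) = -7168000.

-7168000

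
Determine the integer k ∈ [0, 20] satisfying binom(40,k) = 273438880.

9

C(40,k) increases on 0 ≤ k ≤ 20. C(40,8) = 76904685 and C(40,9) = 273438880, so k = 9.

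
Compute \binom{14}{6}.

C(14,6) = (14·13·12·11·10·9) / 6! = 2162160 / 720 = 3003.

3003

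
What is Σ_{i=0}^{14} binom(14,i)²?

By Vandermonde's identity, Σ C(14,i)² = C(28,14) = 40116600.

40116600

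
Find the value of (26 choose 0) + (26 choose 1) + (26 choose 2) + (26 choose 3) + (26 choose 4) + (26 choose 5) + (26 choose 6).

1 + 26 + 325 + 2600 + 14950 + 65780 + 230230 = 313912.

313912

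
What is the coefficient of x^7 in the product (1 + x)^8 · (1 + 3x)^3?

3662

Coefficient of x^7 = Σ_{j} C(8,j)·1^j·C(3,7-j)·3^(7-j) for j from 4 to 7.
= 1890 + 1512 + 252 + 8 = 3662.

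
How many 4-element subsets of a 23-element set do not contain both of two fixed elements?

All 4-subsets: C(23,4) = 8855. Those containing both fixed elements: C(21,2) = 210.
8855 − 210 = 8645.

8645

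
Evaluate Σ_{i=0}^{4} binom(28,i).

1 + 28 + 378 + 3276 + 20475 = 24158.

24158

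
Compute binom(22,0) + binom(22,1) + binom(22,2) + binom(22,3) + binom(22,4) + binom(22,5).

1 + 22 + 231 + 1540 + 7315 + 26334 = 35443.

35443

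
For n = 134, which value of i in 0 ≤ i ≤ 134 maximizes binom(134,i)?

67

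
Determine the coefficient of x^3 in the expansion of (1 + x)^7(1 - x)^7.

Coefficient of x^3 = Σ_{j} C(7,j)·1^j·C(7,3-j)·(-1)^(3-j) for j from 0 to 3.
= (-35) + 147 + (-147) + 35 = 0.

0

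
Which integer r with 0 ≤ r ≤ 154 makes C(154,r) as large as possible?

C(154,r) is maximized at r = 154/2 = 77.

77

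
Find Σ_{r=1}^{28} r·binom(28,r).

3758096384

Differentiating (1+x)^28 and setting x=1: Σ r·C(28,r) = 28·2^27 = 3758096384.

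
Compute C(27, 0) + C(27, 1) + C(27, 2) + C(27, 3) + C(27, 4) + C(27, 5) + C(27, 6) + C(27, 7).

1285624

1 + 27 + 351 + 2925 + 17550 + 80730 + 296010 + 888030 = 1285624.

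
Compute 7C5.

C(7,5) = C(7,2) by symmetry.
C(7,2) = (7·6) / 2! = 42 / 2 = 21.

21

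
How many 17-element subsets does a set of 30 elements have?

C(30,17) = C(30,13) by symmetry.
C(30,13) = (30·29·28·27·26·25·24·23·22·21·20·19·18) / 13! = 745747076954880000 / 6227020800 = 119759850.

119759850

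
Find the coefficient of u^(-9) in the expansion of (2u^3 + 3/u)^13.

13817466

General term: C(13,j)·(2u^3)^j·(3/u)^(13-j), with u-exponent 3j − 1(13−j) = 4j − 13.
Set 4j − 13 = -9: j = 1.
C(13,1) = 13; 2^1 = 2; 3^12 = 531441.
Coefficient = 13 · 2 · 531441 = 13817466.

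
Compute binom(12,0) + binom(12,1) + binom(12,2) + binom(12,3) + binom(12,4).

1 + 12 + 66 + 220 + 495 = 794.

794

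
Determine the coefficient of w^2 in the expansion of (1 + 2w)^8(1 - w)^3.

Coefficient of w^2 = Σ_{j} C(8,j)·2^j·C(3,2-j)·(-1)^(2-j) for j from 0 to 2.
= 3 + (-48) + 112 = 67.

67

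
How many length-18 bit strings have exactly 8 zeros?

Choose the 8 positions: C(18,8) = 43758.

43758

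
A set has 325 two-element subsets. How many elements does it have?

26

n(n−1)/2 = 325 ⇒ n(n−1) = 650. Since 26·25 = 650, n = 26.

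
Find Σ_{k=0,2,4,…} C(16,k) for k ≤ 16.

Even-k terms of row 16 sum to 2^15 = 32768.

32768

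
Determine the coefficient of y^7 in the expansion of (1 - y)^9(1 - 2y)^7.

-122468

Coefficient of y^7 = Σ_{j} C(9,j)·(-1)^j·C(7,7-j)·(-2)^(7-j) for j from 0 to 7.
= (-128) + (-4032) + (-24192) + (-47040) + (-35280) + (-10584) + (-1176) + (-36) = -122468.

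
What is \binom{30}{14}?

C(30,14) = (30·29·28·27·26·25·24·23·22·21·20·19·18·17) / 14! = 12677700308232960000 / 87178291200 = 145422675.

145422675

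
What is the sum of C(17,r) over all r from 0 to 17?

The entries of row 17 sum to 2^17 = 131072.

131072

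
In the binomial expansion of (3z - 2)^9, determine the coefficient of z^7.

314928

The general term is C(9,j)·(3z)^j·(-2)^(9-j); the z^7 term has j = 7.
C(9,7) = 36.
Coefficient = C(9,7) · 3^7 · (-2)^2 = 36 · 2187 · 4 = 314928.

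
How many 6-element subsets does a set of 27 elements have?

C(27,6) = (27·26·25·24·23·22) / 6! = 213127200 / 720 = 296010.

296010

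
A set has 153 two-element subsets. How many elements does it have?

n(n−1)/2 = 153 ⇒ n(n−1) = 306. Since 18·17 = 306, n = 18.

18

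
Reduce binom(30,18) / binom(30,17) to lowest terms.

C(n,k+1)/C(n,k) = (n−k)/(k+1) = (30−17)/(17+1) = 13/18.

13/18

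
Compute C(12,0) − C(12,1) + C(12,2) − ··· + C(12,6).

The partial alternating sum Σ_{k=0}^{6} (−1)^k C(12,k) = (−1)^6 C(11,6) = 462.

462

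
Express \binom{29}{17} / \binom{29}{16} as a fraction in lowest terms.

C(n,k+1)/C(n,k) = (n−k)/(k+1) = (29−16)/(16+1) = 13/17.

13/17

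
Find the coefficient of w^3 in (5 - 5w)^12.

-53710937500

The general term is C(12,j)·(5)^j·(-5w)^(12-j); the w^3 term has j = 9.
C(12,9) = 220.
Coefficient = C(12,9) · 5^9 · (-5)^3 = 220 · 1953125 · (-125) = -53710937500.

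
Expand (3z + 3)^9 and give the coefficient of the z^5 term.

The general term is C(9,j)·(3z)^j·(3)^(9-j); the z^5 term has j = 5.
C(9,5) = 126.
Coefficient = C(9,5) · 3^5 · 3^4 = 126 · 243 · 81 = 2480058.

2480058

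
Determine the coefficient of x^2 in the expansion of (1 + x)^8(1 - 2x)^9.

28

Coefficient of x^2 = Σ_{j} C(8,j)·1^j·C(9,2-j)·(-2)^(2-j) for j from 0 to 2.
= 144 + (-144) + 28 = 28.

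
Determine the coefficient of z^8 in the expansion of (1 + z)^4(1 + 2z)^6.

Coefficient of z^8 = Σ_{j} C(4,j)·1^j·C(6,8-j)·2^(8-j) for j from 2 to 4.
= 384 + 768 + 240 = 1392.

1392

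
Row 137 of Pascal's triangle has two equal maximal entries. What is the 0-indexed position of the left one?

For odd n = 137, C(137,i) peaks at i = (n−1)/2 and (n+1)/2; the lesser is 68.

68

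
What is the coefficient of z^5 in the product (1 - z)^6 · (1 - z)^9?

Coefficient of z^5 = Σ_{j} C(6,j)·(-1)^j·C(9,5-j)·(-1)^(5-j) for j from 0 to 5.
= (-126) + (-756) + (-1260) + (-720) + (-135) + (-6) = -3003.

-3003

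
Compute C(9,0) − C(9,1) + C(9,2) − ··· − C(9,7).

-8

The partial alternating sum Σ_{k=0}^{7} (−1)^k C(9,k) = (−1)^7 C(8,7) = -8.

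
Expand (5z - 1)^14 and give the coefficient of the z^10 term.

9775390625

The general term is C(14,j)·(5z)^j·(-1)^(14-j); the z^10 term has j = 10.
C(14,10) = 1001.
Coefficient = C(14,10) · 5^10 = 1001 · 9765625 = 9775390625.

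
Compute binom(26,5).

65780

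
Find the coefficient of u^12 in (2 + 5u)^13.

The general term is C(13,j)·(2)^j·(5u)^(13-j); the u^12 term has j = 1.
C(13,1) = 13.
Coefficient = C(13,1) · 2^1 · 5^12 = 13 · 2 · 244140625 = 6347656250.

6347656250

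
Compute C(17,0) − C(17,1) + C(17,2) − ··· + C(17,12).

The partial alternating sum Σ_{k=0}^{12} (−1)^k C(17,k) = (−1)^12 C(16,12) = 1820.

1820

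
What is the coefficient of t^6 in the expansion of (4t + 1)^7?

28672

The general term is C(7,j)·(4t)^j·(1)^(7-j); the t^6 term has j = 6.
C(7,6) = 7.
Coefficient = C(7,6) · 4^6 = 7 · 4096 = 28672.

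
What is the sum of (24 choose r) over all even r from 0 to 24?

8388608

Even-r terms of row 24 sum to 2^23 = 8388608.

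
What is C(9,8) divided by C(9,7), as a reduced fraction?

C(n,k+1)/C(n,k) = (n−k)/(k+1) = (9−7)/(7+1) = 2/8 = 1/4.

1/4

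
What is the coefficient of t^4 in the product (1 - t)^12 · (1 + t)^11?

55

Coefficient of t^4 = Σ_{j} C(12,j)·(-1)^j·C(11,4-j)·1^(4-j) for j from 0 to 4.
= 330 + (-1980) + 3630 + (-2420) + 495 = 55.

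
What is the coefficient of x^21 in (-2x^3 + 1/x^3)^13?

General term: C(13,j)·(-2x^3)^j·(1/x^3)^(13-j), with x-exponent 3j − 3(13−j) = 6j − 39.
Set 6j − 39 = 21: j = 10.
C(13,10) = 286; (-2)^10 = 1024; 1^3 = 1.
Coefficient = 286 · 1024 · 1 = 292864.

292864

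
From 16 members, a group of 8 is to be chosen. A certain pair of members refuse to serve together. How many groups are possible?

All 8-subsets: C(16,8) = 12870. Those containing both fixed elements: C(14,6) = 3003.
12870 − 3003 = 9867.

9867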